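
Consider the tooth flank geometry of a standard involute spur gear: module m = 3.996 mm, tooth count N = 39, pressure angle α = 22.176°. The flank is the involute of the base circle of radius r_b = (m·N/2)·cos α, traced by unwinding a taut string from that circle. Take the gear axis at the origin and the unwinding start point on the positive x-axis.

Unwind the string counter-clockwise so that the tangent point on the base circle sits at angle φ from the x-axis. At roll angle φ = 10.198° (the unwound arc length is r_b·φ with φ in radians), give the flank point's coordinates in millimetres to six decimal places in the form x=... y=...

x=73.291959 y=0.135196

pitch radius r_p = m·N/2 = 3.996·39/2 = 77.922000
base radius r_b = r_p·cos α = 77.922000·cos 22.176° = 72.158014
roll angle φ = 10.198° = 0.17798868 rad
x = r_b·(cos φ + φ·sin φ) = 72.158014·(0.98420179 + 0.17798868·0.17705039) = 73.291959
y = r_b·(sin φ − φ·cos φ) = 72.158014·(0.17705039 − 0.17798868·0.98420179) = 0.135196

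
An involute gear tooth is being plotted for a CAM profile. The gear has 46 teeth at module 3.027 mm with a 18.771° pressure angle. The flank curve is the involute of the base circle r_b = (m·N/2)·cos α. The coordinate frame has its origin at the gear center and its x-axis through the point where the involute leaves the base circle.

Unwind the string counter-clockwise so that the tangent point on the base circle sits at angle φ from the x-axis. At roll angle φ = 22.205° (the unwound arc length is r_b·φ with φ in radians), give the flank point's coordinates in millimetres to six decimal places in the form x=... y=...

pitch radius r_p = m·N/2 = 3.027·46/2 = 69.621000
base radius r_b = r_p·cos α = 69.621000·cos 18.771° = 65.918016
roll angle φ = 22.205° = 0.38755036 rad
x = r_b·(cos φ + φ·sin φ) = 65.918016·(0.92583761 + 0.38755036·0.37792158) = 70.683971
y = r_b·(sin φ − φ·cos φ) = 65.918016·(0.37792158 − 0.38755036·0.92583761) = 1.259883

x=70.683971 y=1.259883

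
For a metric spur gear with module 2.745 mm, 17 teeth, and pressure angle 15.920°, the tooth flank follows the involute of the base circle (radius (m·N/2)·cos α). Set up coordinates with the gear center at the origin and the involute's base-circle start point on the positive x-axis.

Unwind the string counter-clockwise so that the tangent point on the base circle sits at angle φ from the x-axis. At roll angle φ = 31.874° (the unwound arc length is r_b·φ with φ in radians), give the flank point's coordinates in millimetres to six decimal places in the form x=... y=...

pitch radius r_p = m·N/2 = 2.745·17/2 = 23.332500
base radius r_b = r_p·cos α = 23.332500·cos 15.920° = 22.437596
roll angle φ = 31.874° = 0.55630625 rad
x = r_b·(cos φ + φ·sin φ) = 22.437596·(0.84921140 + 0.55630625·0.52805303) = 25.645513
y = r_b·(sin φ − φ·cos φ) = 22.437596·(0.52805303 − 0.55630625·0.84921140) = 1.248235

x=25.645513 y=1.248235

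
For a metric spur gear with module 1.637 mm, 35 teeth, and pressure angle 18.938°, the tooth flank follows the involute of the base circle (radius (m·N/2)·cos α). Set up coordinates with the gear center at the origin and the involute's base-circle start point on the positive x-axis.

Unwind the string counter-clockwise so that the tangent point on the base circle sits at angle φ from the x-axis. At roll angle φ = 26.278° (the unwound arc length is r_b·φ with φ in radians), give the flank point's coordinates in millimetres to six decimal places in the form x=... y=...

pitch radius r_p = m·N/2 = 1.637·35/2 = 28.647500
base radius r_b = r_p·cos α = 28.647500·cos 18.938° = 27.096820
roll angle φ = 26.278° = 0.45863762 rad
x = r_b·(cos φ + φ·sin φ) = 27.096820·(0.89665649 + 0.45863762·0.44272693) = 29.798582
y = r_b·(sin φ − φ·cos φ) = 27.096820·(0.44272693 − 0.45863762·0.89665649) = 0.853185

x=29.798582 y=0.853185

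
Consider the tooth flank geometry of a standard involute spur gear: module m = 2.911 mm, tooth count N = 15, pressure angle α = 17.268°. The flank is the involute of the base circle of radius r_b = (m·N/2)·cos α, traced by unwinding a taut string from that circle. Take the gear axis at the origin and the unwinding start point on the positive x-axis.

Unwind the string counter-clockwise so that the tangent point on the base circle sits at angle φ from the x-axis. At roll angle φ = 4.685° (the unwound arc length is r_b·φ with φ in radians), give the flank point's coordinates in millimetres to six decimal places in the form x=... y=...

x=20.918019 y=0.003797

pitch radius r_p = m·N/2 = 2.911·15/2 = 21.832500
base radius r_b = r_p·cos α = 21.832500·cos 17.268° = 20.848438
roll angle φ = 4.685° = 0.08176868 rad
x = r_b·(cos φ + φ·sin φ) = 20.848438·(0.99665880 + 0.08176868·0.08167759) = 20.918019
y = r_b·(sin φ − φ·cos φ) = 20.848438·(0.08167759 − 0.08176868·0.99665880) = 0.003797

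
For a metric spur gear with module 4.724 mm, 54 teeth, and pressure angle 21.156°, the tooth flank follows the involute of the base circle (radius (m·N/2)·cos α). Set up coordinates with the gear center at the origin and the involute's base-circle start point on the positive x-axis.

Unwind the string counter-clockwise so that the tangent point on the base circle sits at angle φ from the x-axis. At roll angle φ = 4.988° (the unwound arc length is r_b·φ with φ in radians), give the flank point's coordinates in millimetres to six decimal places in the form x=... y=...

pitch radius r_p = m·N/2 = 4.724·54/2 = 127.548000
base radius r_b = r_p·cos α = 127.548000·cos 21.156° = 118.951422
roll angle φ = 4.988° = 0.08705702 rad
x = r_b·(cos φ + φ·sin φ) = 118.951422·(0.99621293 + 0.08705702·0.08694710) = 119.401330
y = r_b·(sin φ − φ·cos φ) = 118.951422·(0.08694710 − 0.08705702·0.99621293) = 0.026142

x=119.401330 y=0.026142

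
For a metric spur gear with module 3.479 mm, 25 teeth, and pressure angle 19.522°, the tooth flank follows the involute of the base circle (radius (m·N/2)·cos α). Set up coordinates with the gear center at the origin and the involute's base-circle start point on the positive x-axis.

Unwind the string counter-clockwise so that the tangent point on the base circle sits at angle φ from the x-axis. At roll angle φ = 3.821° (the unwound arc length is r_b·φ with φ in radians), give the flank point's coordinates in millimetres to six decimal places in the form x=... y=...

pitch radius r_p = m·N/2 = 3.479·25/2 = 43.487500
base radius r_b = r_p·cos α = 43.487500·cos 19.522° = 40.987545
roll angle φ = 3.821° = 0.06668903 rad
x = r_b·(cos φ + φ·sin φ) = 40.987545·(0.99777711 + 0.06668903·0.06663961) = 41.078588
y = r_b·(sin φ − φ·cos φ) = 40.987545·(0.06663961 − 0.06668903·0.99777711) = 0.004050

x=41.078588 y=0.004050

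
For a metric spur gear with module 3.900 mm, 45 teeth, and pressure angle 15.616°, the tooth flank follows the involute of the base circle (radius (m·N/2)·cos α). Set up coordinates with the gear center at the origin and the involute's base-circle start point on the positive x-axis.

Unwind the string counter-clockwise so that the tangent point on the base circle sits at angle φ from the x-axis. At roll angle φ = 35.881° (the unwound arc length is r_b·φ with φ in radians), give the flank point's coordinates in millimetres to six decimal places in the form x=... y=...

x=99.492897 y=6.651026

pitch radius r_p = m·N/2 = 3.900·45/2 = 87.750000
base radius r_b = r_p·cos α = 87.750000·cos 15.616° = 84.510922
roll angle φ = 35.881° = 0.62624159 rad
x = r_b·(cos φ + φ·sin φ) = 84.510922·(0.81023604 + 0.62624159·0.58610370) = 99.492897
y = r_b·(sin φ − φ·cos φ) = 84.510922·(0.58610370 − 0.62624159·0.81023604) = 6.651026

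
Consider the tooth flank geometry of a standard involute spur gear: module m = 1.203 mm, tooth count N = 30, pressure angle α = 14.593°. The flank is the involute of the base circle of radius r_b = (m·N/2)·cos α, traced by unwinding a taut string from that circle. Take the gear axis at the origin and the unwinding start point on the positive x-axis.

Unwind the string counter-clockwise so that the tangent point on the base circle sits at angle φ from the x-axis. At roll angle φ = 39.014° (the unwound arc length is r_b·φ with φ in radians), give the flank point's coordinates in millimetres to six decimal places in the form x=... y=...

pitch radius r_p = m·N/2 = 1.203·30/2 = 18.045000
base radius r_b = r_p·cos α = 18.045000·cos 14.593° = 17.462868
roll angle φ = 39.014° = 0.68092275 rad
x = r_b·(cos φ + φ·sin φ) = 17.462868·(0.77699217 + 0.68092275·0.62951026) = 21.053932
y = r_b·(sin φ − φ·cos φ) = 17.462868·(0.62951026 − 0.68092275·0.77699217) = 1.753946

x=21.053932 y=1.753946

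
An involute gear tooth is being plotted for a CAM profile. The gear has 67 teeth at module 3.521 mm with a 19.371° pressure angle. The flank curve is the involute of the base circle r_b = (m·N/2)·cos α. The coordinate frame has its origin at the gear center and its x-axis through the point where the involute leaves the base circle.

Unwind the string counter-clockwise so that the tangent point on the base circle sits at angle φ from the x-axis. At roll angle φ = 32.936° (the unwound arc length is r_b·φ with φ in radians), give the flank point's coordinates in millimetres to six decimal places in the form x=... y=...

x=128.170288 y=6.815637

pitch radius r_p = m·N/2 = 3.521·67/2 = 117.953500
base radius r_b = r_p·cos α = 117.953500·cos 19.371° = 111.276230
roll angle φ = 32.936° = 0.57484164 rad
x = r_b·(cos φ + φ·sin φ) = 111.276230·(0.83927841 + 0.57484164·0.54370189) = 128.170288
y = r_b·(sin φ − φ·cos φ) = 111.276230·(0.54370189 − 0.57484164·0.83927841) = 6.815637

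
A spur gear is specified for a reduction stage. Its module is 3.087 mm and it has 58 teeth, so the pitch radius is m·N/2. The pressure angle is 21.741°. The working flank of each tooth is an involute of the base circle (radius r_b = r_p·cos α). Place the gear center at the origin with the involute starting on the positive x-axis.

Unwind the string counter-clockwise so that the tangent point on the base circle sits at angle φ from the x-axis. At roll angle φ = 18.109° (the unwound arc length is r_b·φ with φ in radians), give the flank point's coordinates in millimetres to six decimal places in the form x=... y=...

pitch radius r_p = m·N/2 = 3.087·58/2 = 89.523000
base radius r_b = r_p·cos α = 89.523000·cos 21.741° = 83.155027
roll angle φ = 18.109° = 0.31606167 rad
x = r_b·(cos φ + φ·sin φ) = 83.155027·(0.95046692 + 0.31606167·0.31082573) = 87.205261
y = r_b·(sin φ − φ·cos φ) = 83.155027·(0.31082573 − 0.31606167·0.95046692) = 0.866439

x=87.205261 y=0.866439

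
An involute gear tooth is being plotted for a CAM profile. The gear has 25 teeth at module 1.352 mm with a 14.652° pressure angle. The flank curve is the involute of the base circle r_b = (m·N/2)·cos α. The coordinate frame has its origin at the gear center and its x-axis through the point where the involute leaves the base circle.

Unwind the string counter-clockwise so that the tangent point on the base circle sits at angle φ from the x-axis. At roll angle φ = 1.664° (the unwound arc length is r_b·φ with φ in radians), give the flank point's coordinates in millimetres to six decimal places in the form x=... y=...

pitch radius r_p = m·N/2 = 1.352·25/2 = 16.900000
base radius r_b = r_p·cos α = 16.900000·cos 14.652° = 16.350412
roll angle φ = 1.664° = 0.02904228 rad
x = r_b·(cos φ + φ·sin φ) = 16.350412·(0.99957830 + 0.02904228·0.02903820) = 16.357306
y = r_b·(sin φ − φ·cos φ) = 16.350412·(0.02903820 − 0.02904228·0.99957830) = 0.000133

x=16.357306 y=0.000133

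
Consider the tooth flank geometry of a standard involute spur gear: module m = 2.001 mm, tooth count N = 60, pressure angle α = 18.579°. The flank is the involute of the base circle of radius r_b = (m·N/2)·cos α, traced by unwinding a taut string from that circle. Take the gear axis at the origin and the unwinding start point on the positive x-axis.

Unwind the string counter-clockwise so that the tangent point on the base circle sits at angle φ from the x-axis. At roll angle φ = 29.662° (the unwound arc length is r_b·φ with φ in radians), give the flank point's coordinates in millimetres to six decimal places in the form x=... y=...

pitch radius r_p = m·N/2 = 2.001·60/2 = 60.030000
base radius r_b = r_p·cos α = 60.030000·cos 18.579° = 56.901552
roll angle φ = 29.662° = 0.51769956 rad
x = r_b·(cos φ + φ·sin φ) = 56.901552·(0.86895992 + 0.51769956·0.49488246) = 64.023370
y = r_b·(sin φ − φ·cos φ) = 56.901552·(0.49488246 − 0.51769956·0.86895992) = 2.561838

x=64.023370 y=2.561838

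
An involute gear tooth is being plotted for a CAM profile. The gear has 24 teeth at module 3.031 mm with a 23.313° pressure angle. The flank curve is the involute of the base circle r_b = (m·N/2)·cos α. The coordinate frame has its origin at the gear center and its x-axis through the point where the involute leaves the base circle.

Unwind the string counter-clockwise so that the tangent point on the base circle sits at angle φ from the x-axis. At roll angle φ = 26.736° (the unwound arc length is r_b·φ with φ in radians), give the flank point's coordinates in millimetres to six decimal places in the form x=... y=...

x=36.843491 y=1.106860

pitch radius r_p = m·N/2 = 3.031·24/2 = 36.372000
base radius r_b = r_p·cos α = 36.372000·cos 23.313° = 33.402467
roll angle φ = 26.736° = 0.46663123 rad
x = r_b·(cos φ + φ·sin φ) = 33.402467·(0.89308890 + 0.46663123·0.44988023) = 36.843491
y = r_b·(sin φ − φ·cos φ) = 33.402467·(0.44988023 − 0.46663123·0.89308890) = 1.106860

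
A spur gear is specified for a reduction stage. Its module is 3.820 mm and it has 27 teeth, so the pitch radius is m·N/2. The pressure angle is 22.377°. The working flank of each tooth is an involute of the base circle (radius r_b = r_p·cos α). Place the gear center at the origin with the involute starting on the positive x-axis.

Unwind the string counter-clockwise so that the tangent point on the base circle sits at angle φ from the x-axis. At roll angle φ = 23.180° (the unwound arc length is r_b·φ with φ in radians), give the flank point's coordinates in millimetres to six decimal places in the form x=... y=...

pitch radius r_p = m·N/2 = 3.820·27/2 = 51.570000
base radius r_b = r_p·cos α = 51.570000·cos 22.377° = 47.686724
roll angle φ = 23.180° = 0.40456732 rad
x = r_b·(cos φ + φ·sin φ) = 47.686724·(0.91927279 + 0.40456732·0.39362105) = 51.431038
y = r_b·(sin φ − φ·cos φ) = 47.686724·(0.39362105 − 0.40456732·0.91927279) = 1.035437

x=51.431038 y=1.035437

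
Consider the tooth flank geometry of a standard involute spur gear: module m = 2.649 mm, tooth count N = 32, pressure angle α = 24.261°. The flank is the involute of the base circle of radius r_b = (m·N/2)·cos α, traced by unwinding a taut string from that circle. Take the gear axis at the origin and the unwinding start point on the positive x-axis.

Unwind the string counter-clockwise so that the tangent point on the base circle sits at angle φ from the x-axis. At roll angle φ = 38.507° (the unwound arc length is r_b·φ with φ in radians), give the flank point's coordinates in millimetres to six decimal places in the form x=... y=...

x=46.406503 y=3.736209

pitch radius r_p = m·N/2 = 2.649·32/2 = 42.384000
base radius r_b = r_p·cos α = 42.384000·cos 24.261° = 38.640780
roll angle φ = 38.507° = 0.67207394 rad
x = r_b·(cos φ + φ·sin φ) = 38.640780·(0.78253210 + 0.67207394·0.62261025) = 46.406503
y = r_b·(sin φ − φ·cos φ) = 38.640780·(0.62261025 − 0.67207394·0.78253210) = 3.736209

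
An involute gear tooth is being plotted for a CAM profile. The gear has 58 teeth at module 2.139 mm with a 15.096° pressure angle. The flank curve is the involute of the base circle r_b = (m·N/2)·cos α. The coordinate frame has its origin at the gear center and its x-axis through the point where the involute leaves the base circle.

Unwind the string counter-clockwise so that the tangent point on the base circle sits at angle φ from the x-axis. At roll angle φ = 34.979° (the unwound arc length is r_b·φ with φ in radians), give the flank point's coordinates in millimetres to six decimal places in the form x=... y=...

pitch radius r_p = m·N/2 = 2.139·58/2 = 62.031000
base radius r_b = r_p·cos α = 62.031000·cos 15.096° = 59.890361
roll angle φ = 34.979° = 0.61049872 rad
x = r_b·(cos φ + φ·sin φ) = 59.890361·(0.81936222 + 0.61049872·0.57327616) = 70.032588
y = r_b·(sin φ − φ·cos φ) = 59.890361·(0.57327616 − 0.61049872·0.81936222) = 4.375385

x=70.032588 y=4.375385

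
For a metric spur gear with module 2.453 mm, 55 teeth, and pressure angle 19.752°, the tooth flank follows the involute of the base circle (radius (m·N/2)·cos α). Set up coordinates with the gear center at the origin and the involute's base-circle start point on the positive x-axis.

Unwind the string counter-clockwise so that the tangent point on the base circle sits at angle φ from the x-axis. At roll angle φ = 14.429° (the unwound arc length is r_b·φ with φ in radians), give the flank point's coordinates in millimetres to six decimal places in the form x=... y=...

pitch radius r_p = m·N/2 = 2.453·55/2 = 67.457500
base radius r_b = r_p·cos α = 67.457500·cos 19.752° = 63.488585
roll angle φ = 14.429° = 0.25183356 rad
x = r_b·(cos φ + φ·sin φ) = 63.488585·(0.96845716 + 0.25183356·0.24918010) = 65.470005
y = r_b·(sin φ − φ·cos φ) = 63.488585·(0.24918010 − 0.25183356·0.96845716) = 0.335860

x=65.470005 y=0.335860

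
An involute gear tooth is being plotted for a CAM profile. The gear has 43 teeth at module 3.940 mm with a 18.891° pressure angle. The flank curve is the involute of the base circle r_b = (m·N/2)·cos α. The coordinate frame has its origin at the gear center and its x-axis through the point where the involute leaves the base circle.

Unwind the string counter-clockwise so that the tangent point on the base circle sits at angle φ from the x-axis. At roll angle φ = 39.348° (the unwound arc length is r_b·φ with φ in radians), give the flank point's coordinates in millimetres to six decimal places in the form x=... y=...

pitch radius r_p = m·N/2 = 3.940·43/2 = 84.710000
base radius r_b = r_p·cos α = 84.710000·cos 18.891° = 80.147200
roll angle φ = 39.348° = 0.68675215 rad
x = r_b·(cos φ + φ·sin φ) = 80.147200·(0.77330932 + 0.68675215·0.63402894) = 96.876330
y = r_b·(sin φ − φ·cos φ) = 80.147200·(0.63402894 − 0.68675215·0.77330932) = 8.251723

x=96.876330 y=8.251723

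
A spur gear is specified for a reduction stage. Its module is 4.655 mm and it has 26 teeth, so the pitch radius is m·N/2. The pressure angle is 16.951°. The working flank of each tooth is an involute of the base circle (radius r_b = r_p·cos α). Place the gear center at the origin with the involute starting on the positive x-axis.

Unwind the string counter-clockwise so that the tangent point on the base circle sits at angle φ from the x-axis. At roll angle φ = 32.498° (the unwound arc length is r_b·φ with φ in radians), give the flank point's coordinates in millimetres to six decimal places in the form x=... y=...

x=66.461588 y=3.408920

pitch radius r_p = m·N/2 = 4.655·26/2 = 60.515000
base radius r_b = r_p·cos α = 60.515000·cos 16.951° = 57.885892
roll angle φ = 32.498° = 0.56719710 rad
x = r_b·(cos φ + φ·sin φ) = 57.885892·(0.84341020 + 0.56719710·0.53727017) = 66.461588
y = r_b·(sin φ − φ·cos φ) = 57.885892·(0.53727017 − 0.56719710·0.84341020) = 3.408920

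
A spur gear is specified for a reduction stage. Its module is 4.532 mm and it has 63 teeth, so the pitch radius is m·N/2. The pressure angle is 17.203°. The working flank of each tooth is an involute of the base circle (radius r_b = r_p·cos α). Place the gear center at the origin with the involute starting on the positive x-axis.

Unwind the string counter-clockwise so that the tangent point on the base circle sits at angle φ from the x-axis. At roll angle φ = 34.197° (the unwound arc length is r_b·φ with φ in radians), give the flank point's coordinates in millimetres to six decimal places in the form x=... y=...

pitch radius r_p = m·N/2 = 4.532·63/2 = 142.758000
base radius r_b = r_p·cos α = 142.758000·cos 17.203° = 136.371418
roll angle φ = 34.197° = 0.59685024 rad
x = r_b·(cos φ + φ·sin φ) = 136.371418·(0.82711000 + 0.59685024·0.56204007) = 158.540468
y = r_b·(sin φ − φ·cos φ) = 136.371418·(0.56204007 − 0.59685024·0.82711000) = 9.324977

x=158.540468 y=9.324977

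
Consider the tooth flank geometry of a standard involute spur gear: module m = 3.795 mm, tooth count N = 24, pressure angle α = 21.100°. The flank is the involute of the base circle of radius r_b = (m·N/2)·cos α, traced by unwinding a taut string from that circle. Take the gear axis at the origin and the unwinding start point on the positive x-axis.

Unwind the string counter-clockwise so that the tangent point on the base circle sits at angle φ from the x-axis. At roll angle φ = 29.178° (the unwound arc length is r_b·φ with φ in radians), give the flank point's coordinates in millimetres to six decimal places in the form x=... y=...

x=47.643834 y=1.822324

pitch radius r_p = m·N/2 = 3.795·24/2 = 45.540000
base radius r_b = r_p·cos α = 45.540000·cos 21.100° = 42.486704
roll angle φ = 29.178° = 0.50925217 rad
x = r_b·(cos φ + φ·sin φ) = 42.486704·(0.87310934 + 0.50925217·0.48752445) = 47.643834
y = r_b·(sin φ − φ·cos φ) = 42.486704·(0.48752445 − 0.50925217·0.87310934) = 1.822324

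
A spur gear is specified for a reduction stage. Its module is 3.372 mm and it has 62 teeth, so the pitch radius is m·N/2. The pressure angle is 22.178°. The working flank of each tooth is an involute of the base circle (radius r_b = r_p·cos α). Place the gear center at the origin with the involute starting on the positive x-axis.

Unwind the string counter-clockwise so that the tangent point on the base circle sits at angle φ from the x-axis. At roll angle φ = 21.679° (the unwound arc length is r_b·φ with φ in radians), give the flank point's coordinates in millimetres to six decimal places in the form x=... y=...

x=103.481236 y=1.722923

pitch radius r_p = m·N/2 = 3.372·62/2 = 104.532000
base radius r_b = r_p·cos α = 104.532000·cos 22.178° = 96.798262
roll angle φ = 21.679° = 0.37836993 rad
x = r_b·(cos φ + φ·sin φ) = 96.798262·(0.92926803 + 0.37836993·0.36940619) = 103.481236
y = r_b·(sin φ − φ·cos φ) = 96.798262·(0.36940619 − 0.37836993·0.92926803) = 1.722923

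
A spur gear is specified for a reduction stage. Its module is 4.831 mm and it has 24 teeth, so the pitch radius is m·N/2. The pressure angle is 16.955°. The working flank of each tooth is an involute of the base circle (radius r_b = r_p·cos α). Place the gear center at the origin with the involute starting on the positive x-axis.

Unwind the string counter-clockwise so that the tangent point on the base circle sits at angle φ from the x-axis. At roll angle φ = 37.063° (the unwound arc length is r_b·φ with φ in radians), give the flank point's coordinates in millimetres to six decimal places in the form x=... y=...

pitch radius r_p = m·N/2 = 4.831·24/2 = 57.972000
base radius r_b = r_p·cos α = 57.972000·cos 16.955° = 55.452194
roll angle φ = 37.063° = 0.64687138 rad
x = r_b·(cos φ + φ·sin φ) = 55.452194·(0.79797330 + 0.64687138·0.60269280) = 65.868225
y = r_b·(sin φ − φ·cos φ) = 55.452194·(0.60269280 − 0.64687138·0.79797330) = 4.796987

x=65.868225 y=4.796987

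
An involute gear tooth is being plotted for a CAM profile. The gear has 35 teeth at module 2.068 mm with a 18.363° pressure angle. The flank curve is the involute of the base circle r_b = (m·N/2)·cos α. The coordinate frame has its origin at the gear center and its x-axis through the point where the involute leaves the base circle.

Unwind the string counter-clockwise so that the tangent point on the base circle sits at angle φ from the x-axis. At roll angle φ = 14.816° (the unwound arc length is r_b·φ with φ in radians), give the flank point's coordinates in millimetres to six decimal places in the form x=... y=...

pitch radius r_p = m·N/2 = 2.068·35/2 = 36.190000
base radius r_b = r_p·cos α = 36.190000·cos 18.363° = 34.347193
roll angle φ = 14.816° = 0.25858798 rad
x = r_b·(cos φ + φ·sin φ) = 34.347193·(0.96675202 + 0.25858798·0.25571574) = 35.476426
y = r_b·(sin φ − φ·cos φ) = 34.347193·(0.25571574 − 0.25858798·0.96675202) = 0.196647

x=35.476426 y=0.196647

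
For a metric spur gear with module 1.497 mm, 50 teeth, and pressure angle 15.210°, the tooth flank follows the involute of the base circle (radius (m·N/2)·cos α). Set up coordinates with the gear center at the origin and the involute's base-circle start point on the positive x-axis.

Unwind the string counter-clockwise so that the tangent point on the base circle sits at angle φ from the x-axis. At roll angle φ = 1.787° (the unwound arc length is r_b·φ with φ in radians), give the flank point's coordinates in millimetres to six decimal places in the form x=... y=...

x=36.131590 y=0.000365

pitch radius r_p = m·N/2 = 1.497·50/2 = 37.425000
base radius r_b = r_p·cos α = 37.425000·cos 15.210° = 36.114029
roll angle φ = 1.787° = 0.03118903 rad
x = r_b·(cos φ + φ·sin φ) = 36.114029·(0.99951366 + 0.03118903·0.03118398) = 36.131590
y = r_b·(sin φ − φ·cos φ) = 36.114029·(0.03118398 − 0.03118903·0.99951366) = 0.000365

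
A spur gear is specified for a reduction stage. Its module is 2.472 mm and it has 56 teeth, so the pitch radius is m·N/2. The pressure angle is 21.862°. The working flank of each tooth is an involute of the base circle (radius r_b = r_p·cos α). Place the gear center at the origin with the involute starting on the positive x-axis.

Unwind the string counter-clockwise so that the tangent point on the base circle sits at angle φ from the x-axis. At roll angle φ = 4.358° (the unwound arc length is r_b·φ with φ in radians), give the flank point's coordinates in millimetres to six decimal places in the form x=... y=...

pitch radius r_p = m·N/2 = 2.472·56/2 = 69.216000
base radius r_b = r_p·cos α = 69.216000·cos 21.862° = 64.238222
roll angle φ = 4.358° = 0.07606145 rad
x = r_b·(cos φ + φ·sin φ) = 64.238222·(0.99710872 + 0.07606145·0.07598813) = 64.423774
y = r_b·(sin φ − φ·cos φ) = 64.238222·(0.07598813 − 0.07606145·0.99710872) = 0.009417

x=64.423774 y=0.009417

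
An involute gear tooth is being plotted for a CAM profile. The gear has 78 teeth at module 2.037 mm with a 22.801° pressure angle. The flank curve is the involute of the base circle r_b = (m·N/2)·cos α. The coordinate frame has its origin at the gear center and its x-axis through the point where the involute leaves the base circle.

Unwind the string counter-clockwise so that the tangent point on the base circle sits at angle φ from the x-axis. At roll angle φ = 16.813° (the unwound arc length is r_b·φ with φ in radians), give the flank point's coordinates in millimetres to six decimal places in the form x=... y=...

x=76.320558 y=0.611535

pitch radius r_p = m·N/2 = 2.037·78/2 = 79.443000
base radius r_b = r_p·cos α = 79.443000·cos 22.801° = 73.235037
roll angle φ = 16.813° = 0.29344221 rad
x = r_b·(cos φ + φ·sin φ) = 73.235037·(0.95725389 + 0.29344221·0.28924900) = 76.320558
y = r_b·(sin φ − φ·cos φ) = 73.235037·(0.28924900 − 0.29344221·0.95725389) = 0.611535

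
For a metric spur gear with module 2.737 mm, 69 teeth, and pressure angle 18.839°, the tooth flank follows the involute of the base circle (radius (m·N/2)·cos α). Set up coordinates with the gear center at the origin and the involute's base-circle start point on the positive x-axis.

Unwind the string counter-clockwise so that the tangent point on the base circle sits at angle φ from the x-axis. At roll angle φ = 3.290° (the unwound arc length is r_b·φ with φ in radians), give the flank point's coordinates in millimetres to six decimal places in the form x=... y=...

x=89.515253 y=0.005638

pitch radius r_p = m·N/2 = 2.737·69/2 = 94.426500
base radius r_b = r_p·cos α = 94.426500·cos 18.839° = 89.368042
roll angle φ = 3.290° = 0.05742133 rad
x = r_b·(cos φ + φ·sin φ) = 89.368042·(0.99835185 + 0.05742133·0.05738978) = 89.515253
y = r_b·(sin φ − φ·cos φ) = 89.368042·(0.05738978 − 0.05742133·0.99835185) = 0.005638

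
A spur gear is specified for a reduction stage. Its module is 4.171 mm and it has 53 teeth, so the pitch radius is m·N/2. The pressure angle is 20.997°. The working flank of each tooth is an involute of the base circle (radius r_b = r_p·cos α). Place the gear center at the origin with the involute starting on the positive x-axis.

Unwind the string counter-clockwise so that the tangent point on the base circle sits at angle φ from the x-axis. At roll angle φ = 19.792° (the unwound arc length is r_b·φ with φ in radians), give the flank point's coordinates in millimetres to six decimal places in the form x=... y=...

pitch radius r_p = m·N/2 = 4.171·53/2 = 110.531500
base radius r_b = r_p·cos α = 110.531500·cos 20.997° = 103.192119
roll angle φ = 19.792° = 0.34543557 rad
x = r_b·(cos φ + φ·sin φ) = 103.192119·(0.94092806 + 0.34543557·0.33860655) = 109.166406
y = r_b·(sin φ − φ·cos φ) = 103.192119·(0.33860655 − 0.34543557·0.94092806) = 1.400991

x=109.166406 y=1.400991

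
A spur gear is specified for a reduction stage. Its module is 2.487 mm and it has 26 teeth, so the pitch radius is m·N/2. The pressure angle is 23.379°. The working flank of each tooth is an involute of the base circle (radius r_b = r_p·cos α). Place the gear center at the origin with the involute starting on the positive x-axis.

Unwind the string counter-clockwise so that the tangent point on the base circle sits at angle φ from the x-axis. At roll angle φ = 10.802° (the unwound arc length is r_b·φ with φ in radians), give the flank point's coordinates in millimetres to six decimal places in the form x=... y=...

x=30.199361 y=0.066053

pitch radius r_p = m·N/2 = 2.487·26/2 = 32.331000
base radius r_b = r_p·cos α = 32.331000·cos 23.379° = 29.676629
roll angle φ = 10.802° = 0.18853047 rad
x = r_b·(cos φ + φ·sin φ) = 29.676629·(0.98228071 + 0.18853047·0.18741560) = 30.199361
y = r_b·(sin φ − φ·cos φ) = 29.676629·(0.18741560 − 0.18853047·0.98228071) = 0.066053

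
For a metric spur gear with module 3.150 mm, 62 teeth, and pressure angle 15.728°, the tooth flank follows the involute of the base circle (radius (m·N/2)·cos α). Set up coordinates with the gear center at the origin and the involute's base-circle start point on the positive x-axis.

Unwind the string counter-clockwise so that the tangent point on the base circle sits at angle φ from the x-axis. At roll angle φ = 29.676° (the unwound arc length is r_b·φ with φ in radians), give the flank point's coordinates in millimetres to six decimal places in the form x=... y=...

x=105.768571 y=4.237708

pitch radius r_p = m·N/2 = 3.150·62/2 = 97.650000
base radius r_b = r_p·cos α = 97.650000·cos 15.728° = 93.993925
roll angle φ = 29.676° = 0.51794391 rad
x = r_b·(cos φ + φ·sin φ) = 93.993925·(0.86883898 + 0.51794391·0.49509477) = 105.768571
y = r_b·(sin φ − φ·cos φ) = 93.993925·(0.49509477 − 0.51794391·0.86883898) = 4.237708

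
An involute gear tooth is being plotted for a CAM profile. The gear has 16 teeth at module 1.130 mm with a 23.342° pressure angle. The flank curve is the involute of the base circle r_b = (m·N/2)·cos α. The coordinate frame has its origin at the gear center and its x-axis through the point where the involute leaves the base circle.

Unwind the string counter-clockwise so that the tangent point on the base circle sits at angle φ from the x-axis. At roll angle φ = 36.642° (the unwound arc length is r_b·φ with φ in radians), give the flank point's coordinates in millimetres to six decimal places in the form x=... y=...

pitch radius r_p = m·N/2 = 1.130·16/2 = 9.040000
base radius r_b = r_p·cos α = 9.040000·cos 23.342° = 8.300132
roll angle φ = 36.642° = 0.63952354 rad
x = r_b·(cos φ + φ·sin φ) = 8.300132·(0.80238020 + 0.63952354·0.59681321) = 9.827824
y = r_b·(sin φ − φ·cos φ) = 8.300132·(0.59681321 − 0.63952354·0.80238020) = 0.694490

x=9.827824 y=0.694490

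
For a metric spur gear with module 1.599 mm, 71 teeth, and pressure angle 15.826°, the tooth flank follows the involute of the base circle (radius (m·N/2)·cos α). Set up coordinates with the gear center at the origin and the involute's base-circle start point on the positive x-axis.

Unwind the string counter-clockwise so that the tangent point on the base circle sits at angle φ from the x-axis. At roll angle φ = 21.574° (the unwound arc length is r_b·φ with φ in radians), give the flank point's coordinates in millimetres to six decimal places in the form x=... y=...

x=58.348167 y=0.958136

pitch radius r_p = m·N/2 = 1.599·71/2 = 56.764500
base radius r_b = r_p·cos α = 56.764500·cos 15.826° = 54.612804
roll angle φ = 21.574° = 0.37653733 rad
x = r_b·(cos φ + φ·sin φ) = 54.612804·(0.92994344 + 0.37653733·0.36770260) = 58.348167
y = r_b·(sin φ − φ·cos φ) = 54.612804·(0.36770260 − 0.37653733·0.92994344) = 0.958136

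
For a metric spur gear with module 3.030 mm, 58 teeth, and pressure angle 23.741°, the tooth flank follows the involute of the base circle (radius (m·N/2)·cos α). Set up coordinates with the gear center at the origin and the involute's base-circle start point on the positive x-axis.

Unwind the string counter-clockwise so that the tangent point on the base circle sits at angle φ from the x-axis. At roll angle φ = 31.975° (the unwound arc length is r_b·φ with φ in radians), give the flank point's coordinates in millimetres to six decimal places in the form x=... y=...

pitch radius r_p = m·N/2 = 3.030·58/2 = 87.870000
base radius r_b = r_p·cos α = 87.870000·cos 23.741° = 80.433978
roll angle φ = 31.975° = 0.55806903 rad
x = r_b·(cos φ + φ·sin φ) = 80.433978·(0.84827924 + 0.55806903·0.52954918) = 92.000724
y = r_b·(sin φ − φ·cos φ) = 80.433978·(0.52954918 − 0.55806903·0.84827924) = 4.516433

x=92.000724 y=4.516433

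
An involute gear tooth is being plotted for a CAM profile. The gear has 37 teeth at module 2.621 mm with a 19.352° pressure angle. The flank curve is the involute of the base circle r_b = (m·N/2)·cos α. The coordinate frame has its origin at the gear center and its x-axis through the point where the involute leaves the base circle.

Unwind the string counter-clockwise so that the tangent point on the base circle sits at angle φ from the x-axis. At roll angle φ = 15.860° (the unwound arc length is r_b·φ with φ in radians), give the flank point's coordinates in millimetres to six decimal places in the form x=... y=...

x=47.468215 y=0.320974

pitch radius r_p = m·N/2 = 2.621·37/2 = 48.488500
base radius r_b = r_p·cos α = 48.488500·cos 19.352° = 45.748929
roll angle φ = 15.860° = 0.27680922 rad
x = r_b·(cos φ + φ·sin φ) = 45.748929·(0.96193233 + 0.27680922·0.27328773) = 47.468215
y = r_b·(sin φ − φ·cos φ) = 45.748929·(0.27328773 − 0.27680922·0.96193233) = 0.320974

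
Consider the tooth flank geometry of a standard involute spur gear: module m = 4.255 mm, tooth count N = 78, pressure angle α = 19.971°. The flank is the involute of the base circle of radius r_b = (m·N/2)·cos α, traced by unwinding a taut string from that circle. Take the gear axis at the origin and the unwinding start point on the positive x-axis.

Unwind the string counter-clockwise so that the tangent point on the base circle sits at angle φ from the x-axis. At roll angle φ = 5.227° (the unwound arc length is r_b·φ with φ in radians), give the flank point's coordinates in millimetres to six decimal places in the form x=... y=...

pitch radius r_p = m·N/2 = 4.255·78/2 = 165.945000
base radius r_b = r_p·cos α = 165.945000·cos 19.971° = 155.965999
roll angle φ = 5.227° = 0.09122836 rad
x = r_b·(cos φ + φ·sin φ) = 155.965999·(0.99584158 + 0.09122836·0.09110187) = 156.613672
y = r_b·(sin φ − φ·cos φ) = 155.965999·(0.09110187 − 0.09122836·0.99584158) = 0.039440

x=156.613672 y=0.039440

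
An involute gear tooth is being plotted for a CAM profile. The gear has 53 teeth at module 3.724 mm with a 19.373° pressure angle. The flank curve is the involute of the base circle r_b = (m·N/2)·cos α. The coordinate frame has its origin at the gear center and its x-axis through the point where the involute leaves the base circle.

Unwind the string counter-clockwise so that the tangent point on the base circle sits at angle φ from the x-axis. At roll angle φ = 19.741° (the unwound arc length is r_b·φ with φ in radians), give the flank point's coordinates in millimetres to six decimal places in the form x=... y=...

x=98.461312 y=1.254284

pitch radius r_p = m·N/2 = 3.724·53/2 = 98.686000
base radius r_b = r_p·cos α = 98.686000·cos 19.373° = 93.098308
roll angle φ = 19.741° = 0.34454545 rad
x = r_b·(cos φ + φ·sin φ) = 93.098308·(0.94122908 + 0.34454545·0.33776887) = 98.461312
y = r_b·(sin φ − φ·cos φ) = 93.098308·(0.33776887 − 0.34454545·0.94122908) = 1.254284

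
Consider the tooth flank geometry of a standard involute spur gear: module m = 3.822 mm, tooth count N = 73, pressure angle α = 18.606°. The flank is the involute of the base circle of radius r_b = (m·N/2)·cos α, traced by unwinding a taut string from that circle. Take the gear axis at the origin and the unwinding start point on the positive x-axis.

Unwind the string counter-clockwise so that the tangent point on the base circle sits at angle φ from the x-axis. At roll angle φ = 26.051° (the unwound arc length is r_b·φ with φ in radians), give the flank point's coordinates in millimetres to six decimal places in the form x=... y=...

x=145.179730 y=4.057417

pitch radius r_p = m·N/2 = 3.822·73/2 = 139.503000
base radius r_b = r_p·cos α = 139.503000·cos 18.606° = 132.211876
roll angle φ = 26.051° = 0.45467572 rad
x = r_b·(cos φ + φ·sin φ) = 132.211876·(0.89840349 + 0.45467572·0.43917101) = 145.179730
y = r_b·(sin φ − φ·cos φ) = 132.211876·(0.43917101 − 0.45467572·0.89840349) = 4.057417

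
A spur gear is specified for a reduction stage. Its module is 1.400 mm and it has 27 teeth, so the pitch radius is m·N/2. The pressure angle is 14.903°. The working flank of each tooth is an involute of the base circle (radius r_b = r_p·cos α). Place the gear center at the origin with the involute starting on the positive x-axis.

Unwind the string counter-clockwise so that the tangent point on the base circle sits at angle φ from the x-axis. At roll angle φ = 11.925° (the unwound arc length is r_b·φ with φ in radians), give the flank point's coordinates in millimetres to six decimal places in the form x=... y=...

pitch radius r_p = m·N/2 = 1.400·27/2 = 18.900000
base radius r_b = r_p·cos α = 18.900000·cos 14.903° = 18.264253
roll angle φ = 11.925° = 0.20813051 rad
x = r_b·(cos φ + φ·sin φ) = 18.264253·(0.97841892 + 0.20813051·0.20663112) = 18.655568
y = r_b·(sin φ − φ·cos φ) = 18.264253·(0.20663112 − 0.20813051·0.97841892) = 0.054652

x=18.655568 y=0.054652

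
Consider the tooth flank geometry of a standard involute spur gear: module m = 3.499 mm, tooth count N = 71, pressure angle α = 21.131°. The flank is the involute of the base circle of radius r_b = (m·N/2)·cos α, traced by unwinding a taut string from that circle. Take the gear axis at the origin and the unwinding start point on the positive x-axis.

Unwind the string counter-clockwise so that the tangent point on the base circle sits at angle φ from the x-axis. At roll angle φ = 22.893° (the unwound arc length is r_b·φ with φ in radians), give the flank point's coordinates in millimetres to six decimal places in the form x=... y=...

x=124.744792 y=2.424439

pitch radius r_p = m·N/2 = 3.499·71/2 = 124.214500
base radius r_b = r_p·cos α = 124.214500·cos 21.131° = 115.862146
roll angle φ = 22.893° = 0.39955823 rad
x = r_b·(cos φ + φ·sin φ) = 115.862146·(0.92123294 + 0.39955823·0.38901140) = 124.744792
y = r_b·(sin φ − φ·cos φ) = 115.862146·(0.38901140 − 0.39955823·0.92123294) = 2.424439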